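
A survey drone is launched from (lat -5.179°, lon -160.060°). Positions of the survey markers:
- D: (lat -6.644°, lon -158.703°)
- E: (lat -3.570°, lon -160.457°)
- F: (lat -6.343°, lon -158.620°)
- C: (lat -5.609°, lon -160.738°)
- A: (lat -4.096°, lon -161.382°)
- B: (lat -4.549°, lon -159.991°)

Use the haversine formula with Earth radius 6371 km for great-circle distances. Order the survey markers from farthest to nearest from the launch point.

Distance from the launch point at (lat -5.179°, lon -160.060°) to each:
D (lat -6.644°, lon -158.703°): 221.5 km
F (lat -6.343°, lon -158.620°): 205.3 km
A (lat -4.096°, lon -161.382°): 189.7 km
E (lat -3.570°, lon -160.457°): 184.2 km
C (lat -5.609°, lon -160.738°): 89.0 km
B (lat -4.549°, lon -159.991°): 70.5 km

D, F, A, E, C, B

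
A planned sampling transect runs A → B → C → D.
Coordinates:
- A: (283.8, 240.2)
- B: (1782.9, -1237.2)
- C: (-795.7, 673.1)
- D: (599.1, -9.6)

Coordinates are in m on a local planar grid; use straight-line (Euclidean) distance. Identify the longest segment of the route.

Leg distances:
A→B: 2104.8 m
B→C: 3209.1 m
C→D: 1552.9 m
The longest leg is B–C at 3209.1 m.

B–C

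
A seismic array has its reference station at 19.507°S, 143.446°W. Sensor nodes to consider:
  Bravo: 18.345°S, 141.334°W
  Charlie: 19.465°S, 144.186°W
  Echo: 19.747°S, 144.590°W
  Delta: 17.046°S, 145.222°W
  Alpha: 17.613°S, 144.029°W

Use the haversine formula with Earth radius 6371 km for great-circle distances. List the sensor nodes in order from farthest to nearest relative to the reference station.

Computing each great-circle distance from 19.507°S, 143.446°W:
Delta 17.046°S, 145.222°W: 331.7 km
Bravo 18.345°S, 141.334°W: 257.0 km
Alpha 17.613°S, 144.029°W: 219.4 km
Echo 19.747°S, 144.590°W: 122.8 km
Charlie 19.465°S, 144.186°W: 77.7 km

Delta, Bravo, Alpha, Echo, Charlie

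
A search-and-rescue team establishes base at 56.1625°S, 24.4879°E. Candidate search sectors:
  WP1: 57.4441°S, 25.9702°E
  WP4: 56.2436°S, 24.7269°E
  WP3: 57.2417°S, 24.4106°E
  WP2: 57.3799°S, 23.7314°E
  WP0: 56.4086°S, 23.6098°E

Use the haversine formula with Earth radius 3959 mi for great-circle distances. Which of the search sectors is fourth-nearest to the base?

Distance to each, sorted:
WP4: 10.8 mi
WP0: 37.7 mi
WP3: 74.6 mi
WP2: 88.9 mi
WP1: 104.8 mi
The fourth-nearest is WP2 at 88.9 mi.

WP2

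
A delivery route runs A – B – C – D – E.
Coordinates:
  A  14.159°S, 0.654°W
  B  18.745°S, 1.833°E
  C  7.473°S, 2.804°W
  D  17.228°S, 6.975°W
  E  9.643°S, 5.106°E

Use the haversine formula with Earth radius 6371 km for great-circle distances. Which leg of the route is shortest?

Leg distances:
A→B: 574.7 km
B→C: 1349.9 km
C→D: 1175.3 km
D→E: 1554.1 km
The shortest leg is A–B at 574.7 km.

A–B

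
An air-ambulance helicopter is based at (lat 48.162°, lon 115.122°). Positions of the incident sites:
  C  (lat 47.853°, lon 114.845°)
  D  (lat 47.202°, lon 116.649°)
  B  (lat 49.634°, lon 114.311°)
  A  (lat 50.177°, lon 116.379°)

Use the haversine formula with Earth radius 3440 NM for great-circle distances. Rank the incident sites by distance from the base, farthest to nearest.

Computing each great-circle distance from (lat 48.162°, lon 115.122°):
A (lat 50.177°, lon 116.379°): 130.7 NM
B (lat 49.634°, lon 114.311°): 94.0 NM
D (lat 47.202°, lon 116.649°): 84.4 NM
C (lat 47.853°, lon 114.845°): 21.6 NM

A, B, D, C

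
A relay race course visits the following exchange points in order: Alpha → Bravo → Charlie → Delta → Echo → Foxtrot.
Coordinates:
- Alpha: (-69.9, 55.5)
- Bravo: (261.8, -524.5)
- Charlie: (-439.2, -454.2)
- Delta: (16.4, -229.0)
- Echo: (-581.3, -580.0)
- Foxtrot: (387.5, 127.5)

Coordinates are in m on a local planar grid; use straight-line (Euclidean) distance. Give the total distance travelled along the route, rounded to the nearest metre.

Leg distances:
Alpha→Bravo: 668.2 m  (cumulative 668.2 m)
Bravo→Charlie: 704.5 m  (cumulative 1372.7 m)
Charlie→Delta: 508.2 m  (cumulative 1880.9 m)
Delta→Echo: 693.1 m  (cumulative 2574.0 m)
Echo→Foxtrot: 1199.6 m  (cumulative 3773.7 m)
Total route length ≈ 3774 m.

3774 m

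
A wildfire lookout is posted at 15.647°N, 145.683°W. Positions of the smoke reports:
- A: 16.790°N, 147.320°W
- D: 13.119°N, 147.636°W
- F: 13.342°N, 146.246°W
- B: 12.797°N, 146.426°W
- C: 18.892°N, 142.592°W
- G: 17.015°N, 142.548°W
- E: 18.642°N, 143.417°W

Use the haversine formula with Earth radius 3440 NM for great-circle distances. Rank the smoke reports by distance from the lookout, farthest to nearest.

Distance from the lookout at 15.647°N, 145.683°W to each:
C 18.892°N, 142.592°W: 263.3 NM
E 18.642°N, 143.417°W: 221.9 NM
G 17.015°N, 142.548°W: 198.4 NM
D 13.119°N, 147.636°W: 189.6 NM
B 12.797°N, 146.426°W: 176.5 NM
F 13.342°N, 146.246°W: 142.2 NM
A 16.790°N, 147.320°W: 116.7 NM

C, E, G, D, B, F, A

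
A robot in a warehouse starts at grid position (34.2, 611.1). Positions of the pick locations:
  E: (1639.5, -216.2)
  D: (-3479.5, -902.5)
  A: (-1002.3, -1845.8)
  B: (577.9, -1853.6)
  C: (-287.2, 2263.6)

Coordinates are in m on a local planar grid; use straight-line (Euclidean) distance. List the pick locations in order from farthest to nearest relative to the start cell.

D, A, B, E, C

Distance from the start cell at (34.2, 611.1) to each:
D (-3479.5, -902.5): 3825.8 m
A (-1002.3, -1845.8): 2666.6 m
B (577.9, -1853.6): 2524.0 m
E (1639.5, -216.2): 1805.9 m
C (-287.2, 2263.6): 1683.5 m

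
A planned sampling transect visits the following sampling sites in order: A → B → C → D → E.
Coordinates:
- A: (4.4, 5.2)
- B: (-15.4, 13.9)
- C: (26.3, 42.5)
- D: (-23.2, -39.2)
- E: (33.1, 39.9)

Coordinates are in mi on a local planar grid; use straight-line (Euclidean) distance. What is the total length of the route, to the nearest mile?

Leg distances:
A→B: 21.6 mi  (cumulative 21.6 mi)
B→C: 50.6 mi  (cumulative 72.2 mi)
C→D: 95.5 mi  (cumulative 167.7 mi)
D→E: 97.1 mi  (cumulative 264.8 mi)
Total route length ≈ 265 mi.

265 mi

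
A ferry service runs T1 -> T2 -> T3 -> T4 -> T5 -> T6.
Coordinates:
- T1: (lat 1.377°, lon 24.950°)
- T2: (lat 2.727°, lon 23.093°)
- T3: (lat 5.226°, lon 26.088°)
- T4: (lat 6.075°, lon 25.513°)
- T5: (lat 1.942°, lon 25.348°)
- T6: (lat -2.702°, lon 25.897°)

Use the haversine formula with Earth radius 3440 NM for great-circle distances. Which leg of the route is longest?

T5–T6

Leg distances:
T1→T2: 137.8 NM
T2→T3: 233.8 NM
T3→T4: 61.5 NM
T4→T5: 248.3 NM
T5→T6: 280.8 NM
The longest leg is T5–T6 at 280.8 NM.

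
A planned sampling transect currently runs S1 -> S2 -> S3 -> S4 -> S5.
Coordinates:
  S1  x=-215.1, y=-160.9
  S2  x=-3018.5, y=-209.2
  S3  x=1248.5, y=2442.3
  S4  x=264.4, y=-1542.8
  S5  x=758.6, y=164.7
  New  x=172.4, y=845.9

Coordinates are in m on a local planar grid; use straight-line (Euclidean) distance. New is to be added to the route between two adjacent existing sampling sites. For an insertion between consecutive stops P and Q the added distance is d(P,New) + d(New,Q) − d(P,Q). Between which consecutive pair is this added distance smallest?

Added distance for inserting New between each consecutive pair:
S1–S2: 1635.8 m
S2–S3: 262.3 m
S3–S4: 210.9 m
S4–S5: 1511.6 m
Smallest added distance is 210.9 m, inserting between S3 and S4.

between S3 and S4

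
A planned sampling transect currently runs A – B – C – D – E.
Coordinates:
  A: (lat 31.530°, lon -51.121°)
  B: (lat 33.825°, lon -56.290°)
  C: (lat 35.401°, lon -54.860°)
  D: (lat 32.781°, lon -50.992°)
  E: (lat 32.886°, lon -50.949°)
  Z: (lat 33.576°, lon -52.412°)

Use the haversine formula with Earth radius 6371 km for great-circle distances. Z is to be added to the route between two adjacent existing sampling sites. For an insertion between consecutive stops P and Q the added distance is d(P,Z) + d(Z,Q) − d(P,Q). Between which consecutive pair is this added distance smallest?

Added distance for inserting Z between each consecutive pair:
A–B: 70.6 km
B–C: 443.6 km
C–D: 1.4 km
D–E: 302.9 km
Smallest added distance is 1.4 km, inserting between C and D.

between C and D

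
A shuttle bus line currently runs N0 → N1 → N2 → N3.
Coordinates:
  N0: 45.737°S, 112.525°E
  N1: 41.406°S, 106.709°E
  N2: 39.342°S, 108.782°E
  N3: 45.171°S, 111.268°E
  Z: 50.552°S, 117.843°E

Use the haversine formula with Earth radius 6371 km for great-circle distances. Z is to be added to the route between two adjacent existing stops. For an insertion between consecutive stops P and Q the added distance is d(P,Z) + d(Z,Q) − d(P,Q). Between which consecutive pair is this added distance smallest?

between N0 and N1

Added distance for inserting Z between each consecutive pair:
N0–N1: 1322.3 km
N1–N2: 2473.8 km
N2–N3: 1527.1 km
Smallest added distance is 1322.3 km, inserting between N0 and N1.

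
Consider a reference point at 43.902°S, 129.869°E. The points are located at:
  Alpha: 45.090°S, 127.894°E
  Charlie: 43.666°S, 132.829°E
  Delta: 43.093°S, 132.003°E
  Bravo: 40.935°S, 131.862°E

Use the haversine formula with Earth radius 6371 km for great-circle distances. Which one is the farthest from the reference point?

Distance to each, sorted:
Bravo: 368.2 km
Charlie: 239.1 km
Alpha: 204.9 km
Delta: 194.2 km
The farthest is Bravo at 368.2 km.

Bravo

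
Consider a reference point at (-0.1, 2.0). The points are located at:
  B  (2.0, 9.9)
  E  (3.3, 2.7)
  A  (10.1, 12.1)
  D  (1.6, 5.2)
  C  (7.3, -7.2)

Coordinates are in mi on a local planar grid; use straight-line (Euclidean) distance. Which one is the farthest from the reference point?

Distances from the reference point ((-0.1, 2.0)):
A: 14.4 mi
C: 11.8 mi
B: 8.2 mi
D: 3.6 mi
E: 3.5 mi
The farthest is A at 14.4 mi.

A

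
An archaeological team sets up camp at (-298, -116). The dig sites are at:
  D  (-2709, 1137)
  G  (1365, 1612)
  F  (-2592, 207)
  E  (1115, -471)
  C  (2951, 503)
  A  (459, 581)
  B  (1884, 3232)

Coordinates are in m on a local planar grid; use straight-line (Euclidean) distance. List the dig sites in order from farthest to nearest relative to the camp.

B, C, D, G, F, E, A

Computing each straight-line distance from (-298, -116):
B (1884, 3232): 3996.3 m
C (2951, 503): 3307.4 m
D (-2709, 1137): 2717.2 m
G (1365, 1612): 2398.2 m
F (-2592, 207): 2316.6 m
E (1115, -471): 1456.9 m
A (459, 581): 1029.0 m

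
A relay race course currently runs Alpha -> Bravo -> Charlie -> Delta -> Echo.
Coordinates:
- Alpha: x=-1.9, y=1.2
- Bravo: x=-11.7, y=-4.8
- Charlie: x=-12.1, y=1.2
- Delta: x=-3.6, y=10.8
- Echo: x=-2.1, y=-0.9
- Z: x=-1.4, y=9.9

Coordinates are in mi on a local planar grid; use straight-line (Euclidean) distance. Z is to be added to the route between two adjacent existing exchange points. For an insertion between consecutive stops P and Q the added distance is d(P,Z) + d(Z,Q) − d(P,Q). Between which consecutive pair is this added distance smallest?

between Delta and Echo

Added distance for inserting Z between each consecutive pair:
Alpha–Bravo: 15.2 mi
Bravo–Charlie: 25.7 mi
Charlie–Delta: 3.3 mi
Delta–Echo: 1.4 mi
Smallest added distance is 1.4 mi, inserting between Delta and Echo.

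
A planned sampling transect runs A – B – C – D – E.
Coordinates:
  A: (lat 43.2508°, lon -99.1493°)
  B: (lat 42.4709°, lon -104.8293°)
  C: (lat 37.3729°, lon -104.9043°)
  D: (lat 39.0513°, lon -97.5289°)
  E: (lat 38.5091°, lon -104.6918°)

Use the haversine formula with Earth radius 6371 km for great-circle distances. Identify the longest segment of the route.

C–D

Leg distances:
A→B: 470.9 km
B→C: 566.9 km
C→D: 670.6 km
D→E: 623.7 km
The longest leg is C–D at 670.6 km.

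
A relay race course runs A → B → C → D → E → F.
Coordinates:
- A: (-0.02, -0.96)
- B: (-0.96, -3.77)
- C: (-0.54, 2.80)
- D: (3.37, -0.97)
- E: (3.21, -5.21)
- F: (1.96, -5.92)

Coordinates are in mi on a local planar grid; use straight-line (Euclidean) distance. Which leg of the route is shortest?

Leg distances:
A→B: 3.0 mi
B→C: 6.6 mi
C→D: 5.4 mi
D→E: 4.2 mi
E→F: 1.4 mi
The shortest leg is E–F at 1.4 mi.

E–F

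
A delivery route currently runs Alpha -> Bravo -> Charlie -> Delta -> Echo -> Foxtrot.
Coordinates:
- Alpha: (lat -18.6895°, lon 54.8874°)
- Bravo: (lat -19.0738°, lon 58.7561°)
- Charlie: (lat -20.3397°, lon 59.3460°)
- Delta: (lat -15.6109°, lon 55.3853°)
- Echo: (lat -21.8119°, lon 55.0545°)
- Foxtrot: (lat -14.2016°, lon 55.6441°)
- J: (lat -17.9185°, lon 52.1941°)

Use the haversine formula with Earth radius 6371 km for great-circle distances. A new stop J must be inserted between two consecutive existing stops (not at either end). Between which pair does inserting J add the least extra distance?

Added distance for inserting J between each consecutive pair:
Alpha–Bravo: 591.4 km
Bravo–Charlie: 1348.0 km
Charlie–Delta: 551.6 km
Delta–Echo: 261.5 km
Echo–Foxtrot: 231.4 km
Smallest added distance is 231.4 km, inserting between Echo and Foxtrot.

between Echo and Foxtrot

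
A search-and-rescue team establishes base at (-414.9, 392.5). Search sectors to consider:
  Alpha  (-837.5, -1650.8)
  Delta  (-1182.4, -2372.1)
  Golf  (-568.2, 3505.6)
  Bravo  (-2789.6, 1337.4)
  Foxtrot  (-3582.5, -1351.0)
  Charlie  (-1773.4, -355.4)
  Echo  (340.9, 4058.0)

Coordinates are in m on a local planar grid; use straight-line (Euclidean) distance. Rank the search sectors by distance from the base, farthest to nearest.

Distance from the base at (-414.9, 392.5) to each:
Echo (340.9, 4058.0): 3742.6 m
Foxtrot (-3582.5, -1351.0): 3615.7 m
Golf (-568.2, 3505.6): 3116.9 m
Delta (-1182.4, -2372.1): 2869.2 m
Bravo (-2789.6, 1337.4): 2555.8 m
Alpha (-837.5, -1650.8): 2086.5 m
Charlie (-1773.4, -355.4): 1550.8 m

Echo, Foxtrot, Golf, Delta, Bravo, Alpha, Charlie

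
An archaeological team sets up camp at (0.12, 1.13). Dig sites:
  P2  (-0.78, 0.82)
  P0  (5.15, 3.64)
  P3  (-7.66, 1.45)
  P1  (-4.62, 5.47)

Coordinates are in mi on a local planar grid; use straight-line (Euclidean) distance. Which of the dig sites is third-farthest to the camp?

P0

Distances from the camp ((0.12, 1.13)):
P3: 7.8 mi
P1: 6.4 mi
P0: 5.6 mi
P2: 1.0 mi
The third-farthest is P0 at 5.6 mi.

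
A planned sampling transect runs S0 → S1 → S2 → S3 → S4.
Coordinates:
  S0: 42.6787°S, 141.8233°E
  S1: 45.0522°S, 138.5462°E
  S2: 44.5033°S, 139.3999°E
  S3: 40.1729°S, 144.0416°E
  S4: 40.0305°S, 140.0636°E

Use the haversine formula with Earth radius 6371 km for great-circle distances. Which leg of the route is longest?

S2–S3

Leg distances:
S0→S1: 372.3 km
S1→S2: 90.9 km
S2→S3: 614.1 km
S3→S4: 338.7 km
The longest leg is S2–S3 at 614.1 km.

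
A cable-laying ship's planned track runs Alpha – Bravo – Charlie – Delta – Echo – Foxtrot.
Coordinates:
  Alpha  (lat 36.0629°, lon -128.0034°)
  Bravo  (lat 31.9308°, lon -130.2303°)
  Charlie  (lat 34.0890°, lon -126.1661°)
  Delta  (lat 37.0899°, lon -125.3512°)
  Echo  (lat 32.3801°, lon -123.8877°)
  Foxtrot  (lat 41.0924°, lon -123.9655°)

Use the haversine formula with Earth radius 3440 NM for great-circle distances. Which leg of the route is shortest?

Leg distances:
Alpha→Bravo: 271.7 NM
Bravo→Charlie: 242.2 NM
Charlie→Delta: 184.5 NM
Delta→Echo: 291.8 NM
Echo→Foxtrot: 523.1 NM
The shortest leg is Charlie–Delta at 184.5 NM.

Charlie–Delta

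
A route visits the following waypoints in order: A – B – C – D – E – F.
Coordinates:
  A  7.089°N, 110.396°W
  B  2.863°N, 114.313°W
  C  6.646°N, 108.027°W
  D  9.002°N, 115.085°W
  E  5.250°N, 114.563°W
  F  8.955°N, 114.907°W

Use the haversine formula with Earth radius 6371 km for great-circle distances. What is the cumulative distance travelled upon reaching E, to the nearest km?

Leg distances:
A→B: 639.5 km  (cumulative 639.5 km)
B→C: 813.6 km  (cumulative 1453.1 km)
C→D: 820.4 km  (cumulative 2273.5 km)
D→E: 421.2 km  (cumulative 2694.7 km)
Cumulative distance at E ≈ 2695 km.

2695 km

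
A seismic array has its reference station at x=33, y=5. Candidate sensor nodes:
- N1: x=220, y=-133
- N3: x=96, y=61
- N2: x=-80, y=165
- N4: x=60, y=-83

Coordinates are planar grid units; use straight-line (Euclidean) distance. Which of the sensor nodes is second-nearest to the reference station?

Distance to each, sorted:
N3: 84.3
N4: 92.0
N2: 195.9
N1: 232.4
The second-nearest is N4 at 92.0.

N4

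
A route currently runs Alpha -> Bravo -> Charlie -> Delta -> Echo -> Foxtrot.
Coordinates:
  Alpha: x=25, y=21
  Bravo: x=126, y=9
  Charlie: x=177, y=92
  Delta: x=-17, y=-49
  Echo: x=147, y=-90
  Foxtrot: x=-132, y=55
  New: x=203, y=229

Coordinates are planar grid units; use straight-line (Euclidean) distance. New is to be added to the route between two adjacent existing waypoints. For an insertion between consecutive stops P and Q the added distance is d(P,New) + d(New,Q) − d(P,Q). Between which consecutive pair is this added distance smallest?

Added distance for inserting New between each consecutive pair:
Alpha–Bravo: 405.1
Bravo–Charlie: 275.1
Charlie–Delta: 254.1
Delta–Echo: 509.4
Echo–Foxtrot: 386.9
Smallest added distance is 254.1, inserting between Charlie and Delta.

between Charlie and Delta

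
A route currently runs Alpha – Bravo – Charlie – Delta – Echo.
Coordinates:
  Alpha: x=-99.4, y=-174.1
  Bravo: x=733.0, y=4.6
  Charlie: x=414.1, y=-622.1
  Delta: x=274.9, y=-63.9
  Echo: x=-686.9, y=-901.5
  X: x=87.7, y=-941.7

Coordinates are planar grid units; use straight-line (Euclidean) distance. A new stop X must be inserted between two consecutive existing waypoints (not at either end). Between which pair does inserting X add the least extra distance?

between Delta and Echo

Added distance for inserting X between each consecutive pair:
Alpha–Bravo: 1084.1
Bravo–Charlie: 899.0
Charlie–Delta: 779.1
Delta–Echo: 397.8
Smallest added distance is 397.8, inserting between Delta and Echo.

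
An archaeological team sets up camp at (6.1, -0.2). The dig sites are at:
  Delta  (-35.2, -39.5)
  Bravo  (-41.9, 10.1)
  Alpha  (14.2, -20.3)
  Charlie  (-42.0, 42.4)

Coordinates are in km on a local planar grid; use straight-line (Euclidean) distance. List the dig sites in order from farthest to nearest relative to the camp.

Charlie, Delta, Bravo, Alpha

Computing each straight-line distance from (6.1, -0.2):
Charlie (-42.0, 42.4): 64.3 km
Delta (-35.2, -39.5): 57.0 km
Bravo (-41.9, 10.1): 49.1 km
Alpha (14.2, -20.3): 21.7 km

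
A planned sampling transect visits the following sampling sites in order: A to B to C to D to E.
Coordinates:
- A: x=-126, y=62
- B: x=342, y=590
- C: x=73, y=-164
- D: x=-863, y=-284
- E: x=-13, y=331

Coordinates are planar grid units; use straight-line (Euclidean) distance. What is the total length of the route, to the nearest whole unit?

Leg distances:
A→B: 705.6  (cumulative 705.6)
B→C: 800.5  (cumulative 1506.1)
C→D: 943.7  (cumulative 2449.8)
D→E: 1049.2  (cumulative 3498.9)
Total route length ≈ 3499.

3499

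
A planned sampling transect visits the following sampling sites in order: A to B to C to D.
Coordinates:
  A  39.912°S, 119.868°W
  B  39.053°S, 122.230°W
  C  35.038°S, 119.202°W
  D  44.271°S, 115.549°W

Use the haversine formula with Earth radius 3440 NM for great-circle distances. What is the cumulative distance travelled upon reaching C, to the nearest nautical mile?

Leg distances:
A→B: 121.0 NM  (cumulative 121.0 NM)
B→C: 281.3 NM  (cumulative 402.3 NM)
Cumulative distance at C ≈ 402 NM.

402 NM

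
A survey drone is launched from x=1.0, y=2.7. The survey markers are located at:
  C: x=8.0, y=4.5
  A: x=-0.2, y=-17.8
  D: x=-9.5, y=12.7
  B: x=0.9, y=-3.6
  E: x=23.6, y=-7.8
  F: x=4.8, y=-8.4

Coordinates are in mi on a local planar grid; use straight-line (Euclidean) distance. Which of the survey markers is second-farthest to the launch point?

Distances from the launch point (x=1.0, y=2.7):
E: 24.9 mi
A: 20.5 mi
D: 14.5 mi
F: 11.7 mi
C: 7.2 mi
B: 6.3 mi
The second-farthest is A at 20.5 mi.

A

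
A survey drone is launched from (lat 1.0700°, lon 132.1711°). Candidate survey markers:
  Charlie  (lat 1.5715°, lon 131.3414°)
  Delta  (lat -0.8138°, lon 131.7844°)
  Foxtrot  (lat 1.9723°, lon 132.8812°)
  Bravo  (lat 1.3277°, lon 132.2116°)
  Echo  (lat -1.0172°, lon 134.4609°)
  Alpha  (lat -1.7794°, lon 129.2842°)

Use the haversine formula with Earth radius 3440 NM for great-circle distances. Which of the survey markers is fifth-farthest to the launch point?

Charlie

Distances from the launch point ((lat 1.0700°, lon 132.1711°)):
Alpha: 243.5 NM
Echo: 186.0 NM
Delta: 115.5 NM
Foxtrot: 68.9 NM
Charlie: 58.2 NM
Bravo: 15.7 NM
The fifth-farthest is Charlie at 58.2 NM.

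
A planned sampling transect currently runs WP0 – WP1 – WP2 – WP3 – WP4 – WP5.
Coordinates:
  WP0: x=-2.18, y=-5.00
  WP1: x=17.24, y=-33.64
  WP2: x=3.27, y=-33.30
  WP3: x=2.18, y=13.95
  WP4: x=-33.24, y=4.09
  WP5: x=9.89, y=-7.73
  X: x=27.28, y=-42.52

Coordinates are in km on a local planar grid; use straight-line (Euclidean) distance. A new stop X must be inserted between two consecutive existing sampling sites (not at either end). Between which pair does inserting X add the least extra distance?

Added distance for inserting X between each consecutive pair:
WP0–WP1: 26.5 km
WP1–WP2: 25.1 km
WP2–WP3: 40.3 km
WP3–WP4: 101.4 km
WP4–WP5: 70.6 km
Smallest added distance is 25.1 km, inserting between WP1 and WP2.

between WP1 and WP2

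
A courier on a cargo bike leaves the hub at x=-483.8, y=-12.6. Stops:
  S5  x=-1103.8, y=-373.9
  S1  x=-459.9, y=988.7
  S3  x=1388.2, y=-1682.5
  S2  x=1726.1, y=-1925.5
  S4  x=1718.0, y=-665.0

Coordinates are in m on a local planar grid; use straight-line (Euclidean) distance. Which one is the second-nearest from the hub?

Distance to each, sorted:
S5: 717.6 m
S1: 1001.6 m
S4: 2296.4 m
S3: 2508.6 m
S2: 2922.8 m
The second-nearest is S1 at 1001.6 m.

S1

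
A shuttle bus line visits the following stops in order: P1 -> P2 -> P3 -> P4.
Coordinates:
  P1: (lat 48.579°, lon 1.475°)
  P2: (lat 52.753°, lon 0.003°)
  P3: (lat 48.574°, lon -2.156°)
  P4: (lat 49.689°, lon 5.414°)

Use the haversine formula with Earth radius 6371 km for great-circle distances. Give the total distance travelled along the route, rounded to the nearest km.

1529 km

Leg distances:
P1→P2: 475.6 km  (cumulative 475.6 km)
P2→P3: 488.9 km  (cumulative 964.5 km)
P3→P4: 564.3 km  (cumulative 1528.8 km)
Total route length ≈ 1529 km.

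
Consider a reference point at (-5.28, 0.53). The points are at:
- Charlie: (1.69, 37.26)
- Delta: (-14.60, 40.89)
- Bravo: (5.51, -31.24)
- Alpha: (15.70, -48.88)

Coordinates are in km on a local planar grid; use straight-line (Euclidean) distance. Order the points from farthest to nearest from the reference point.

Distance from the reference point at (-5.28, 0.53) to each:
Alpha (15.70, -48.88): 53.7 km
Delta (-14.60, 40.89): 41.4 km
Charlie (1.69, 37.26): 37.4 km
Bravo (5.51, -31.24): 33.6 km

Alpha, Delta, Charlie, Bravo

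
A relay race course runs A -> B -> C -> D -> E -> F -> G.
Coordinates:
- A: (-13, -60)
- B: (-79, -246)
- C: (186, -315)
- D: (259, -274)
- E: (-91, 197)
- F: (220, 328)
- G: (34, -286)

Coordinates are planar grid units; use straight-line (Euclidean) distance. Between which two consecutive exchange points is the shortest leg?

C–D

Leg distances:
A→B: 197.4
B→C: 273.8
C→D: 83.7
D→E: 586.8
E→F: 337.5
F→G: 641.6
The shortest leg is C–D at 83.7.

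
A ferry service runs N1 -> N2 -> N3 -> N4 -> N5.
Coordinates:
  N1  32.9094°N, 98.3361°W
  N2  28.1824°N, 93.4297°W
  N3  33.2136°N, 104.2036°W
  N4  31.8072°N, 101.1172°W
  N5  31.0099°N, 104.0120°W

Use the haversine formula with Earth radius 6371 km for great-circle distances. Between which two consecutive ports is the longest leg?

Leg distances:
N1→N2: 704.8 km
N2→N3: 1171.3 km
N3→N4: 328.9 km
N4→N5: 288.7 km
The longest leg is N2–N3 at 1171.3 km.

N2–N3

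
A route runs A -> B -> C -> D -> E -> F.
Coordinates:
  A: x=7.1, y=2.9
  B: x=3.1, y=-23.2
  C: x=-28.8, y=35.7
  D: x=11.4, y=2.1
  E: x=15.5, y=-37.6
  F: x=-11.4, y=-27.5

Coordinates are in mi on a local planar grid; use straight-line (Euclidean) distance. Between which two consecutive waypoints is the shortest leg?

A–B

Leg distances:
A→B: 26.4 mi
B→C: 67.0 mi
C→D: 52.4 mi
D→E: 39.9 mi
E→F: 28.7 mi
The shortest leg is A–B at 26.4 mi.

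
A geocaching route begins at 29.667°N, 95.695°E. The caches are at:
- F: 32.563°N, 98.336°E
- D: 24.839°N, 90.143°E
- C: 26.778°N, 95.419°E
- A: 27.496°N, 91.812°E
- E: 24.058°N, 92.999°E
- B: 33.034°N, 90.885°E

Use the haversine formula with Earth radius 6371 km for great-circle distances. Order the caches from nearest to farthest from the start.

Distance from the start at 29.667°N, 95.695°E to each:
C 26.778°N, 95.419°E: 322.4 km
F 32.563°N, 98.336°E: 408.5 km
A 27.496°N, 91.812°E: 449.4 km
B 33.034°N, 90.885°E: 590.5 km
E 24.058°N, 92.999°E: 678.5 km
D 24.839°N, 90.143°E: 767.5 km

C, F, A, B, E, D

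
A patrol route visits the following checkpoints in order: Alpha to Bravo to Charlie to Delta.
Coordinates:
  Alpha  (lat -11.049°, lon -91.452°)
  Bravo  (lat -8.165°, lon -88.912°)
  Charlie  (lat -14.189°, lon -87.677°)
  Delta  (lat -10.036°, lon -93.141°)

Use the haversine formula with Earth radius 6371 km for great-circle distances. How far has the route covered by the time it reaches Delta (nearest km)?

1860 km

Leg distances:
Alpha→Bravo: 424.7 km  (cumulative 424.7 km)
Bravo→Charlie: 683.2 km  (cumulative 1107.9 km)
Charlie→Delta: 752.3 km  (cumulative 1860.2 km)
Cumulative distance at Delta ≈ 1860 km.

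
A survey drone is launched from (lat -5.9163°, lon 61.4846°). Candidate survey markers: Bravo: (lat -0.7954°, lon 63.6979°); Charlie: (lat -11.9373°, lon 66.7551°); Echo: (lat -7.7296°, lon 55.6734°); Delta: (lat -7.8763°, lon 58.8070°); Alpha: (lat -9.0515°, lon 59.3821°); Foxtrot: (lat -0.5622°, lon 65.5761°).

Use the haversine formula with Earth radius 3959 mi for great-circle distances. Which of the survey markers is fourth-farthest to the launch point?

Distance to each, sorted:
Charlie: 549.9 mi
Foxtrot: 465.3 mi
Echo: 417.9 mi
Bravo: 385.4 mi
Alpha: 260.1 mi
Delta: 228.2 mi
The fourth-farthest is Bravo at 385.4 mi.

Bravo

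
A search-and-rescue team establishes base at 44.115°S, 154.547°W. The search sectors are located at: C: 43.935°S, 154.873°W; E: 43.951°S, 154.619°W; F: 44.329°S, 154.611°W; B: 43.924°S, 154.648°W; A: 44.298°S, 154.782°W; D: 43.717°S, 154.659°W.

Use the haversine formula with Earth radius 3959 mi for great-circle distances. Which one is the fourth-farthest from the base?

F

Distances from the base (44.115°S, 154.547°W):
D: 28.1 mi
C: 20.4 mi
A: 17.2 mi
F: 15.1 mi
B: 14.1 mi
E: 11.9 mi
The fourth-farthest is F at 15.1 mi.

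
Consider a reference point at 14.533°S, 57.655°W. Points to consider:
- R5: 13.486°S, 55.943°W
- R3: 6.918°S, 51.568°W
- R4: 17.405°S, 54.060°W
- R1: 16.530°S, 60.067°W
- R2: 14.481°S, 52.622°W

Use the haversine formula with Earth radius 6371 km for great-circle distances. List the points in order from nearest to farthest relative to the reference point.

Distance from the reference point at 14.533°S, 57.655°W to each:
R5 13.486°S, 55.943°W: 218.3 km
R1 16.530°S, 60.067°W: 340.7 km
R4 17.405°S, 54.060°W: 499.6 km
R2 14.481°S, 52.622°W: 541.8 km
R3 6.918°S, 51.568°W: 1076.3 km

R5, R1, R4, R2, R3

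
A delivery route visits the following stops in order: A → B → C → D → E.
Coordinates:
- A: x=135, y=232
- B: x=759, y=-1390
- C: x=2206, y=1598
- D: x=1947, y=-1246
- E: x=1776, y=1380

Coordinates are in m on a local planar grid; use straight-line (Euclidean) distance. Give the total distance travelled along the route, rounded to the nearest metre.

10545 m

Leg distances:
A→B: 1737.9 m  (cumulative 1737.9 m)
B→C: 3319.9 m  (cumulative 5057.8 m)
C→D: 2855.8 m  (cumulative 7913.6 m)
D→E: 2631.6 m  (cumulative 10545.2 m)
Total route length ≈ 10545 m.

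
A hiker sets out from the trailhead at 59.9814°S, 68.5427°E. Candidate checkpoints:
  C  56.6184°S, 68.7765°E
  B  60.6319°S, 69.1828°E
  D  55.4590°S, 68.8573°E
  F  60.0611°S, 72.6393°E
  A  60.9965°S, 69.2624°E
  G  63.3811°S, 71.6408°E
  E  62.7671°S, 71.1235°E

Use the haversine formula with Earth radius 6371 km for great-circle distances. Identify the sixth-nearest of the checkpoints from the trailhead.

Distance to each, sorted:
B: 80.5 km
A: 119.6 km
F: 227.8 km
E: 338.8 km
C: 374.2 km
G: 411.7 km
D: 503.2 km
The sixth-nearest is G at 411.7 km.

G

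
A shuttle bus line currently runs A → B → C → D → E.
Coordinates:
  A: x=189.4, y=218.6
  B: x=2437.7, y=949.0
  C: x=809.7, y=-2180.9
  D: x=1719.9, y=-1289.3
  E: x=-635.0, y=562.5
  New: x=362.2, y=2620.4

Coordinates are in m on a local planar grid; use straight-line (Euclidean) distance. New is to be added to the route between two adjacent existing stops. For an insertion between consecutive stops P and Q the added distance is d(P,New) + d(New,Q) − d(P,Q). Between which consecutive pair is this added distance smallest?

Added distance for inserting New between each consecutive pair:
A–B: 2708.9 m
B–C: 3958.9 m
C–D: 7686.7 m
D–E: 3429.7 m
Smallest added distance is 2708.9 m, inserting between A and B.

between A and B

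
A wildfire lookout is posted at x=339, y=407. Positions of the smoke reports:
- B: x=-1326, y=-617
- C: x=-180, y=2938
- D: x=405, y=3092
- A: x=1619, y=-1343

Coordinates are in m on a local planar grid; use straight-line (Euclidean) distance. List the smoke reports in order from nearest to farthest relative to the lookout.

Computing each straight-line distance from x=339, y=407:
B x=-1326, y=-617: 1954.7 m
A x=1619, y=-1343: 2168.2 m
C x=-180, y=2938: 2583.7 m
D x=405, y=3092: 2685.8 m

B, A, C, D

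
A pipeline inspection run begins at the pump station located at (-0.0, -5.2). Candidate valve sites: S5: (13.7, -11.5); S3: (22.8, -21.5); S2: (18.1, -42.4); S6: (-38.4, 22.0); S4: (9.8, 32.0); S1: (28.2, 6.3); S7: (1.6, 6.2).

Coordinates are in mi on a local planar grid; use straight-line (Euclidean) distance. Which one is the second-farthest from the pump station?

S2

Distance to each, sorted:
S6: 47.1 mi
S2: 41.4 mi
S4: 38.5 mi
S1: 30.5 mi
S3: 28.0 mi
S5: 15.1 mi
S7: 11.5 mi
The second-farthest is S2 at 41.4 mi.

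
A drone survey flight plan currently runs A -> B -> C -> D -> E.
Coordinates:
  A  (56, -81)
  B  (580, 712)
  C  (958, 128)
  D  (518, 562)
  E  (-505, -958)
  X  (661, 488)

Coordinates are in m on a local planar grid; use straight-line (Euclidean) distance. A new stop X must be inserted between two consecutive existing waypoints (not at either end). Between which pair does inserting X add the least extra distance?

between B and C

Added distance for inserting X between each consecutive pair:
A–B: 118.2 m
B–C: 9.2 m
C–D: 9.7 m
D–E: 186.4 m
Smallest added distance is 9.2 m, inserting between B and C.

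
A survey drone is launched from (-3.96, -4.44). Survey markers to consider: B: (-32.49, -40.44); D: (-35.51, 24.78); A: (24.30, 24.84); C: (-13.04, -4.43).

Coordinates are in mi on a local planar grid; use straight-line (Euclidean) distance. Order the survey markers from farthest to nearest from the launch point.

B, D, A, C

Distance from the launch point at (-3.96, -4.44) to each:
B (-32.49, -40.44): 45.9 mi
D (-35.51, 24.78): 43.0 mi
A (24.30, 24.84): 40.7 mi
C (-13.04, -4.43): 9.1 mi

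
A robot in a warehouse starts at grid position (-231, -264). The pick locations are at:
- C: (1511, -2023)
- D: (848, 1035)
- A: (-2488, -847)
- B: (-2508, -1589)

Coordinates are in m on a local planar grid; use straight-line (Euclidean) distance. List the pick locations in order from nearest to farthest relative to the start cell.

Computing each straight-line distance from (-231, -264):
D (848, 1035): 1688.7 m
A (-2488, -847): 2331.1 m
C (1511, -2023): 2475.6 m
B (-2508, -1589): 2634.5 m

D, A, C, B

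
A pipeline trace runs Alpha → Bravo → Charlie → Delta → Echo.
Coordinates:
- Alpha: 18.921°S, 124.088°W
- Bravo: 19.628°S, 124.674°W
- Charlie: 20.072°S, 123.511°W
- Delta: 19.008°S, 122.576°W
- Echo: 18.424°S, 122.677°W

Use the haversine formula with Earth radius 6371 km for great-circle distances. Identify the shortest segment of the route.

Delta–Echo

Leg distances:
Alpha→Bravo: 99.8 km
Bravo→Charlie: 131.3 km
Charlie→Delta: 153.6 km
Delta→Echo: 65.8 km
The shortest leg is Delta–Echo at 65.8 km.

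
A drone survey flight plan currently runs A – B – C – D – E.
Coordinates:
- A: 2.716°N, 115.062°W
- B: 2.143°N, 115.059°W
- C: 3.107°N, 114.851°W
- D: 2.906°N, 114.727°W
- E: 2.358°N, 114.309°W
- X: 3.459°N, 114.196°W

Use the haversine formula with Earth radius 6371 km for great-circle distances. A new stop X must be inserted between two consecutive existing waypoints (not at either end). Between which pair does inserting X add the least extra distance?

between D and E

Added distance for inserting X between each consecutive pair:
A–B: 238.0 km
B–C: 147.9 km
C–D: 141.5 km
D–E: 131.6 km
Smallest added distance is 131.6 km, inserting between D and E.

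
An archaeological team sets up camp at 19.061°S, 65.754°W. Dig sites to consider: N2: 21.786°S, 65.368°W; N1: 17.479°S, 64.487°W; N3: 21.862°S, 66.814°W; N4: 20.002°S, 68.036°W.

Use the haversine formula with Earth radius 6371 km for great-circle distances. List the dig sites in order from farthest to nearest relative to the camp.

N3, N2, N4, N1

Distances from the camp:
N3 21.862°S, 66.814°W: 330.4 km
N2 21.786°S, 65.368°W: 305.7 km
N4 20.002°S, 68.036°W: 261.0 km
N1 17.479°S, 64.487°W: 221.0 km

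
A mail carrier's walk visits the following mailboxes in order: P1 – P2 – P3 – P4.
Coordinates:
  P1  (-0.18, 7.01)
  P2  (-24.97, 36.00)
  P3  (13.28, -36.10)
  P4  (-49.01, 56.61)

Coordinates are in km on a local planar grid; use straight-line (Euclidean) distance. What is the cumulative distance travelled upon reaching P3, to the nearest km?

Leg distances:
P1→P2: 38.1 km  (cumulative 38.1 km)
P2→P3: 81.6 km  (cumulative 119.8 km)
Cumulative distance at P3 ≈ 120 km.

120 km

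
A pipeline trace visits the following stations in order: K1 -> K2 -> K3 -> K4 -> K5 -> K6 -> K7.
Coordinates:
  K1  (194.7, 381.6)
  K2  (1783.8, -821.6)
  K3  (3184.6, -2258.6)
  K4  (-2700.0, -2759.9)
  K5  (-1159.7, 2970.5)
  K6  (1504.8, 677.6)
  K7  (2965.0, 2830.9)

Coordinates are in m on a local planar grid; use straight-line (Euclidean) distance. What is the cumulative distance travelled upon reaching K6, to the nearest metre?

19355 m

Leg distances:
K1→K2: 1993.2 m  (cumulative 1993.2 m)
K2→K3: 2006.8 m  (cumulative 4000.0 m)
K3→K4: 5905.9 m  (cumulative 9905.9 m)
K4→K5: 5933.8 m  (cumulative 15839.7 m)
K5→K6: 3515.2 m  (cumulative 19355.0 m)
Cumulative distance at K6 ≈ 19355 m.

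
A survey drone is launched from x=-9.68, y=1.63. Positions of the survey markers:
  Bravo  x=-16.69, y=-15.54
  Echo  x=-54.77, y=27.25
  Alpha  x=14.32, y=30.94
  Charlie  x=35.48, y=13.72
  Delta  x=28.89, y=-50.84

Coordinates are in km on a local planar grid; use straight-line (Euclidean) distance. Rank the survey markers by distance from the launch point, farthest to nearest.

Distances from the launch point:
Delta x=28.89, y=-50.84: 65.1 km
Echo x=-54.77, y=27.25: 51.9 km
Charlie x=35.48, y=13.72: 46.8 km
Alpha x=14.32, y=30.94: 37.9 km
Bravo x=-16.69, y=-15.54: 18.5 km

Delta, Echo, Charlie, Alpha, Bravo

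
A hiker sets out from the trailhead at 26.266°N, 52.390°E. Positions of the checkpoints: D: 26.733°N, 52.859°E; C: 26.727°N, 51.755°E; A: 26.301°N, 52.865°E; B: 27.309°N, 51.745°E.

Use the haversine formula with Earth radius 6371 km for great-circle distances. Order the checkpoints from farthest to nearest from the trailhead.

Computing each great-circle distance from 26.266°N, 52.390°E:
B 27.309°N, 51.745°E: 132.5 km
C 26.727°N, 51.755°E: 81.4 km
D 26.733°N, 52.859°E: 69.8 km
A 26.301°N, 52.865°E: 47.5 km

B, C, D, A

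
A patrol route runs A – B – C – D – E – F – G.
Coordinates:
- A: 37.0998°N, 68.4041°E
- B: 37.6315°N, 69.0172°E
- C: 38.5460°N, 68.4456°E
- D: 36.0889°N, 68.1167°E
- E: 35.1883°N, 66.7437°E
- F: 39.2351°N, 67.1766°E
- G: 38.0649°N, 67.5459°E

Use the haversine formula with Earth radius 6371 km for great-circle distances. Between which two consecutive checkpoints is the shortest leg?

Leg distances:
A→B: 80.2 km
B→C: 113.3 km
C→D: 274.8 km
D→E: 159.4 km
E→F: 451.6 km
F→G: 134.0 km
The shortest leg is A–B at 80.2 km.

A–B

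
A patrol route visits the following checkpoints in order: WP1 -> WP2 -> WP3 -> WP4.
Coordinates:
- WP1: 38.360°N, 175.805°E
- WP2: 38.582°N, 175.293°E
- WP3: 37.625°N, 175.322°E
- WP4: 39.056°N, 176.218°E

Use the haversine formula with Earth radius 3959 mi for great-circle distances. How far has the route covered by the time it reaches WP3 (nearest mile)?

98 mi

Leg distances:
WP1→WP2: 31.7 mi  (cumulative 31.7 mi)
WP2→WP3: 66.1 mi  (cumulative 97.8 mi)
Cumulative distance at WP3 ≈ 98 mi.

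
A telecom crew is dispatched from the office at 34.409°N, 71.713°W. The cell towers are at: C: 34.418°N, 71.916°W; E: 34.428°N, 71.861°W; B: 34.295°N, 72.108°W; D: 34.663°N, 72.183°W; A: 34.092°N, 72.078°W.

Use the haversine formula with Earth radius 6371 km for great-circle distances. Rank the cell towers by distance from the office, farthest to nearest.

D, A, B, C, E

Distances from the office:
D 34.663°N, 72.183°W: 51.5 km
A 34.092°N, 72.078°W: 48.7 km
B 34.295°N, 72.108°W: 38.4 km
C 34.418°N, 71.916°W: 18.6 km
E 34.428°N, 71.861°W: 13.7 km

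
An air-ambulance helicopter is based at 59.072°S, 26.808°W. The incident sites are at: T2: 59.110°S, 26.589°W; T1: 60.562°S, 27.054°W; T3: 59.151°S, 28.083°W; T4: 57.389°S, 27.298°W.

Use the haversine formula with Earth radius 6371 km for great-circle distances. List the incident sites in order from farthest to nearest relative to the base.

T4, T1, T3, T2

Computing each great-circle distance from 59.072°S, 26.808°W:
T4 57.389°S, 27.298°W: 189.3 km
T1 60.562°S, 27.054°W: 166.2 km
T3 59.151°S, 28.083°W: 73.3 km
T2 59.110°S, 26.589°W: 13.2 km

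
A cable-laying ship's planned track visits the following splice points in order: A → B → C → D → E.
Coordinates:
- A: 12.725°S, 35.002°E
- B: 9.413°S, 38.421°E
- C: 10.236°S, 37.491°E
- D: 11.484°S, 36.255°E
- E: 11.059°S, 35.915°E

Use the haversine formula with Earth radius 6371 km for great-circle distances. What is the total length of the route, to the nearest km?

915 km

Leg distances:
A→B: 524.2 km  (cumulative 524.2 km)
B→C: 137.0 km  (cumulative 661.2 km)
C→D: 193.6 km  (cumulative 854.7 km)
D→E: 60.1 km  (cumulative 914.8 km)
Total route length ≈ 915 km.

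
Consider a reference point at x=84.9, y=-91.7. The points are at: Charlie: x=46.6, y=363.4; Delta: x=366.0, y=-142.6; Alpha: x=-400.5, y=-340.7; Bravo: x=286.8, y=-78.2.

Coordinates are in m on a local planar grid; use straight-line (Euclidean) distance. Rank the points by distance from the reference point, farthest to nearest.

Alpha, Charlie, Delta, Bravo

Distance from the reference point at x=84.9, y=-91.7 to each:
Alpha x=-400.5, y=-340.7: 545.5 m
Charlie x=46.6, y=363.4: 456.7 m
Delta x=366.0, y=-142.6: 285.7 m
Bravo x=286.8, y=-78.2: 202.4 m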